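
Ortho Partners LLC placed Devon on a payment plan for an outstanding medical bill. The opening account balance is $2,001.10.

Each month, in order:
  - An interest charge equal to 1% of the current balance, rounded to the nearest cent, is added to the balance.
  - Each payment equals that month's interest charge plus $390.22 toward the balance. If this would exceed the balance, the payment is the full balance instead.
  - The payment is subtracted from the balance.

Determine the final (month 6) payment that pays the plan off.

$50.50

# | Opening | Interest | Payment | End bal
1 | $2,001.10 | $20.01 | $410.23 | $1,610.88
2 | $1,610.88 | $16.11 | $406.33 | $1,220.66
3 | $1,220.66 | $12.21 | $402.43 | $830.44
4 | $830.44 | $8.30 | $398.52 | $440.22
5 | $440.22 | $4.40 | $394.62 | $50.00
6 | $50.00 | $0.50 | $50.50 | $0.00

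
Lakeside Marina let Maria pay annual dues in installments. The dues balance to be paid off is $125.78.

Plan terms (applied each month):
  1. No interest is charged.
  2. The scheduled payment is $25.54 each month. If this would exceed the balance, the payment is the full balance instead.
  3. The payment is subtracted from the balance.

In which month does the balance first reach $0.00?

# | Opening | Payment | End bal
1 | $125.78 | $25.54 | $100.24
2 | $100.24 | $25.54 | $74.70
3 | $74.70 | $25.54 | $49.16
4 | $49.16 | $25.54 | $23.62
5 | $23.62 | $23.62 | $0.00
Balance reaches $0.00 in month 5.

5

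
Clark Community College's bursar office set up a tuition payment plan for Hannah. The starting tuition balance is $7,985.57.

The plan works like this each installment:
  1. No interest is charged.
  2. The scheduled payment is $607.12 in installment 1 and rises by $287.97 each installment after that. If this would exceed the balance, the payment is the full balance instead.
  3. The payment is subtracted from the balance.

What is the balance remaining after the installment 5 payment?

# | Opening | Payment | End bal
1 | $7,985.57 | $607.12 | $7,378.45
2 | $7,378.45 | $895.09 | $6,483.36
3 | $6,483.36 | $1,183.06 | $5,300.30
4 | $5,300.30 | $1,471.03 | $3,829.27
5 | $3,829.27 | $1,759.00 | $2,070.27

$2,070.27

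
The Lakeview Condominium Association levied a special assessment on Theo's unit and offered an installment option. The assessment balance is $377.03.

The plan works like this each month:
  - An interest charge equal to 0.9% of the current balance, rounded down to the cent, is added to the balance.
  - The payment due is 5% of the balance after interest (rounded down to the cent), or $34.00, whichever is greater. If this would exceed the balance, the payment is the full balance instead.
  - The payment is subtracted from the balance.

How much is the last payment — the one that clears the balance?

$24.95

Month 1: opening $377.03; interest $3.39 → $380.42; payment $34.00; balance $346.42
Month 2: opening $346.42; interest $3.11 → $349.53; payment $34.00; balance $315.53
Month 3: opening $315.53; interest $2.83 → $318.36; payment $34.00; balance $284.36
Month 4: opening $284.36; interest $2.55 → $286.91; payment $34.00; balance $252.91
Month 5: opening $252.91; interest $2.27 → $255.18; payment $34.00; balance $221.18
Month 6: opening $221.18; interest $1.99 → $223.17; payment $34.00; balance $189.17
Month 7: opening $189.17; interest $1.70 → $190.87; payment $34.00; balance $156.87
Month 8: opening $156.87; interest $1.41 → $158.28; payment $34.00; balance $124.28
Month 9: opening $124.28; interest $1.11 → $125.39; payment $34.00; balance $91.39
Month 10: opening $91.39; interest $0.82 → $92.21; payment $34.00; balance $58.21
Month 11: opening $58.21; interest $0.52 → $58.73; payment $34.00; balance $24.73
Month 12: opening $24.73; interest $0.22 → $24.95; payment $24.95; balance $0.00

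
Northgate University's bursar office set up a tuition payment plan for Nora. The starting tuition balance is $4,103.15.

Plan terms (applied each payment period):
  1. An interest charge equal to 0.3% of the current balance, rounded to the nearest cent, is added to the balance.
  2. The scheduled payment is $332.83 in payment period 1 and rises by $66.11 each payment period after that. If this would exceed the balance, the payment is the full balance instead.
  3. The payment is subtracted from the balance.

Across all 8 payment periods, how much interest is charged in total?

$60.24

Payment period 1: $4,103.15 +$12.31 interest = $4,115.46; pay $332.83 → $3,782.63
Payment period 2: $3,782.63 +$11.35 interest = $3,793.98; pay $398.94 → $3,395.04
Payment period 3: $3,395.04 +$10.19 interest = $3,405.23; pay $465.05 → $2,940.18
Payment period 4: $2,940.18 +$8.82 interest = $2,949.00; pay $531.16 → $2,417.84
Payment period 5: $2,417.84 +$7.25 interest = $2,425.09; pay $597.27 → $1,827.82
Payment period 6: $1,827.82 +$5.48 interest = $1,833.30; pay $663.38 → $1,169.92
Payment period 7: $1,169.92 +$3.51 interest = $1,173.43; pay $729.49 → $443.94
Payment period 8: $443.94 +$1.33 interest = $445.27; pay $445.27 → $0.00
Total interest: $12.31 + $11.35 + $10.19 + $8.82 + $7.25 + $5.48 + $3.51 + $1.33 = $60.24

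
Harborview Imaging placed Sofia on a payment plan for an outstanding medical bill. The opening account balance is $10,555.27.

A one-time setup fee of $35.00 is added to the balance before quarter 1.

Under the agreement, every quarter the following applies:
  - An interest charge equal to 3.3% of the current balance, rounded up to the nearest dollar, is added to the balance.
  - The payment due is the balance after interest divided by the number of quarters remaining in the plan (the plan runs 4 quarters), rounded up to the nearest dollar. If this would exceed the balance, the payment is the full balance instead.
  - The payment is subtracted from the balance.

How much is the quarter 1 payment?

Quarter 1: $10,590.27 +$350.00 interest = $10,940.27; pay $2,736.00 → $8,204.27

$2,736.00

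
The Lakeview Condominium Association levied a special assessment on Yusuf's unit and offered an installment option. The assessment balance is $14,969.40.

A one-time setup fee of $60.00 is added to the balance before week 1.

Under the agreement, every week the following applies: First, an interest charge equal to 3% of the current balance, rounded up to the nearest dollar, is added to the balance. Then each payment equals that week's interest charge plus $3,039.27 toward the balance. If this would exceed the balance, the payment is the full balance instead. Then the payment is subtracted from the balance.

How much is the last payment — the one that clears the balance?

$2,959.32

# | Opening | Interest | Payment | End bal
1 | $15,029.40 | $451.00 | $3,490.27 | $11,990.13
2 | $11,990.13 | $360.00 | $3,399.27 | $8,950.86
3 | $8,950.86 | $269.00 | $3,308.27 | $5,911.59
4 | $5,911.59 | $178.00 | $3,217.27 | $2,872.32
5 | $2,872.32 | $87.00 | $2,959.32 | $0.00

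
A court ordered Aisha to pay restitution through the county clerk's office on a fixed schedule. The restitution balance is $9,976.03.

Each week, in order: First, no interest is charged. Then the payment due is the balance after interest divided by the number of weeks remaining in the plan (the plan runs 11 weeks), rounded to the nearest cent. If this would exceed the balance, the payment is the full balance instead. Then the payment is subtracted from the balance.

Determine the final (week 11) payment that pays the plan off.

# | Opening | Payment | End bal
1 | $9,976.03 | $906.91 | $9,069.12
2 | $9,069.12 | $906.91 | $8,162.21
3 | $8,162.21 | $906.91 | $7,255.30
4 | $7,255.30 | $906.91 | $6,348.39
5 | $6,348.39 | $906.91 | $5,441.48
6 | $5,441.48 | $906.91 | $4,534.57
7 | $4,534.57 | $906.91 | $3,627.66
8 | $3,627.66 | $906.92 | $2,720.74
9 | $2,720.74 | $906.91 | $1,813.83
10 | $1,813.83 | $906.92 | $906.91
11 | $906.91 | $906.91 | $0.00

$906.91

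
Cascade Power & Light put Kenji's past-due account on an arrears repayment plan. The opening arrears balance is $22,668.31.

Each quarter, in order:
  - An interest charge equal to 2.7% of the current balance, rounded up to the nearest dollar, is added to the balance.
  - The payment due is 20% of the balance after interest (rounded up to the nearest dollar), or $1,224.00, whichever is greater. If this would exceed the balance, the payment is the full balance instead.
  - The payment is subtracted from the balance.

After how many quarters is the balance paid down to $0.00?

13

Quarter 1: opening $22,668.31; interest $613.00 → $23,281.31; payment $4,657.00; balance $18,624.31
Quarter 2: opening $18,624.31; interest $503.00 → $19,127.31; payment $3,826.00; balance $15,301.31
Quarter 3: opening $15,301.31; interest $414.00 → $15,715.31; payment $3,144.00; balance $12,571.31
Quarter 4: opening $12,571.31; interest $340.00 → $12,911.31; payment $2,583.00; balance $10,328.31
Quarter 5: opening $10,328.31; interest $279.00 → $10,607.31; payment $2,122.00; balance $8,485.31
Quarter 6: opening $8,485.31; interest $230.00 → $8,715.31; payment $1,744.00; balance $6,971.31
Quarter 7: opening $6,971.31; interest $189.00 → $7,160.31; payment $1,433.00; balance $5,727.31
Quarter 8: opening $5,727.31; interest $155.00 → $5,882.31; payment $1,224.00; balance $4,658.31
Quarter 9: opening $4,658.31; interest $126.00 → $4,784.31; payment $1,224.00; balance $3,560.31
Quarter 10: opening $3,560.31; interest $97.00 → $3,657.31; payment $1,224.00; balance $2,433.31
Quarter 11: opening $2,433.31; interest $66.00 → $2,499.31; payment $1,224.00; balance $1,275.31
Quarter 12: opening $1,275.31; interest $35.00 → $1,310.31; payment $1,224.00; balance $86.31
Quarter 13: opening $86.31; interest $3.00 → $89.31; payment $89.31; balance $0.00
Balance reaches $0.00 in quarter 13.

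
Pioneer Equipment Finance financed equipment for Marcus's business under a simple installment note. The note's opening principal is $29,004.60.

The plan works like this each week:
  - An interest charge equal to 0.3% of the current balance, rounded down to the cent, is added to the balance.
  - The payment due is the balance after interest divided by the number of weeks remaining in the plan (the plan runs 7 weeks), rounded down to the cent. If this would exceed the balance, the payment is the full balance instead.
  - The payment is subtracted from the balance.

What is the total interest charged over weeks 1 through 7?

$350.12

# | Opening | Interest | Payment | End bal
1 | $29,004.60 | $87.01 | $4,155.94 | $24,935.67
2 | $24,935.67 | $74.80 | $4,168.41 | $20,842.06
3 | $20,842.06 | $62.52 | $4,180.91 | $16,723.67
4 | $16,723.67 | $50.17 | $4,193.46 | $12,580.38
5 | $12,580.38 | $37.74 | $4,206.04 | $8,412.08
6 | $8,412.08 | $25.23 | $4,218.65 | $4,218.66
7 | $4,218.66 | $12.65 | $4,231.31 | $0.00
Total interest: $87.01 + $74.80 + $62.52 + $50.17 + $37.74 + $25.23 + $12.65 = $350.12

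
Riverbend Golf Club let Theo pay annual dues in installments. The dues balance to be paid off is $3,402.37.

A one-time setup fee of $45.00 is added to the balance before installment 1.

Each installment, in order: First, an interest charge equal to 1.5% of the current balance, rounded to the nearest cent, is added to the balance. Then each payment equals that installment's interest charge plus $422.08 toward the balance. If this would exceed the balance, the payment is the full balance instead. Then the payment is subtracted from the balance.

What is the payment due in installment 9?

$71.79

Installment 1: $3,447.37 +$51.71 interest = $3,499.08; pay $473.79 → $3,025.29
Installment 2: $3,025.29 +$45.38 interest = $3,070.67; pay $467.46 → $2,603.21
Installment 3: $2,603.21 +$39.05 interest = $2,642.26; pay $461.13 → $2,181.13
Installment 4: $2,181.13 +$32.72 interest = $2,213.85; pay $454.80 → $1,759.05
Installment 5: $1,759.05 +$26.39 interest = $1,785.44; pay $448.47 → $1,336.97
Installment 6: $1,336.97 +$20.05 interest = $1,357.02; pay $442.13 → $914.89
Installment 7: $914.89 +$13.72 interest = $928.61; pay $435.80 → $492.81
Installment 8: $492.81 +$7.39 interest = $500.20; pay $429.47 → $70.73
Installment 9: $70.73 +$1.06 interest = $71.79; pay $71.79 → $0.00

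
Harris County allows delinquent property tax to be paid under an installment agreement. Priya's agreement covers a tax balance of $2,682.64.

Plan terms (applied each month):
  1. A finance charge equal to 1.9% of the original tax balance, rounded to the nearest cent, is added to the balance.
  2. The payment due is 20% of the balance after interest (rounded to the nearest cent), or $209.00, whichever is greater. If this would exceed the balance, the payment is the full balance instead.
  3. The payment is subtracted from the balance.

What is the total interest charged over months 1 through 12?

$611.64

Month 1: opening $2,682.64; interest $50.97 → $2,733.61; payment $546.72; balance $2,186.89
Month 2: opening $2,186.89; interest $50.97 → $2,237.86; payment $447.57; balance $1,790.29
Month 3: opening $1,790.29; interest $50.97 → $1,841.26; payment $368.25; balance $1,473.01
Month 4: opening $1,473.01; interest $50.97 → $1,523.98; payment $304.80; balance $1,219.18
Month 5: opening $1,219.18; interest $50.97 → $1,270.15; payment $254.03; balance $1,016.12
Month 6: opening $1,016.12; interest $50.97 → $1,067.09; payment $213.42; balance $853.67
Month 7: opening $853.67; interest $50.97 → $904.64; payment $209.00; balance $695.64
Month 8: opening $695.64; interest $50.97 → $746.61; payment $209.00; balance $537.61
Month 9: opening $537.61; interest $50.97 → $588.58; payment $209.00; balance $379.58
Month 10: opening $379.58; interest $50.97 → $430.55; payment $209.00; balance $221.55
Month 11: opening $221.55; interest $50.97 → $272.52; payment $209.00; balance $63.52
Month 12: opening $63.52; interest $50.97 → $114.49; payment $114.49; balance $0.00
Total interest: $50.97 + $50.97 + $50.97 + $50.97 + $50.97 + $50.97 + $50.97 + $50.97 + $50.97 + $50.97 + $50.97 + $50.97 = $611.64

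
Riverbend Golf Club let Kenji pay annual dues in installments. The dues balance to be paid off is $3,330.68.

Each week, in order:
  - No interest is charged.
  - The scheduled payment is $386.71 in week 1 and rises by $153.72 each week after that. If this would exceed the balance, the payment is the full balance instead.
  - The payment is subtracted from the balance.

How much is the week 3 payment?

$694.15

# | Opening | Payment | End bal
1 | $3,330.68 | $386.71 | $2,943.97
2 | $2,943.97 | $540.43 | $2,403.54
3 | $2,403.54 | $694.15 | $1,709.39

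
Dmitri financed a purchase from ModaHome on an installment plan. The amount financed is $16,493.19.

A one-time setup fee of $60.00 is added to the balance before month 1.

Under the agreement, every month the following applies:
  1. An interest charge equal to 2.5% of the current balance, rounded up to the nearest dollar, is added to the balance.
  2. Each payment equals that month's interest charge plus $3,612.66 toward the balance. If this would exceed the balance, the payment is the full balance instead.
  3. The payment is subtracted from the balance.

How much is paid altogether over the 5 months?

Month 1: opening $16,553.19; interest $414.00 → $16,967.19; payment $4,026.66; balance $12,940.53
Month 2: opening $12,940.53; interest $324.00 → $13,264.53; payment $3,936.66; balance $9,327.87
Month 3: opening $9,327.87; interest $234.00 → $9,561.87; payment $3,846.66; balance $5,715.21
Month 4: opening $5,715.21; interest $143.00 → $5,858.21; payment $3,755.66; balance $2,102.55
Month 5: opening $2,102.55; interest $53.00 → $2,155.55; payment $2,155.55; balance $0.00
Total paid: $17,721.19

$17,721.19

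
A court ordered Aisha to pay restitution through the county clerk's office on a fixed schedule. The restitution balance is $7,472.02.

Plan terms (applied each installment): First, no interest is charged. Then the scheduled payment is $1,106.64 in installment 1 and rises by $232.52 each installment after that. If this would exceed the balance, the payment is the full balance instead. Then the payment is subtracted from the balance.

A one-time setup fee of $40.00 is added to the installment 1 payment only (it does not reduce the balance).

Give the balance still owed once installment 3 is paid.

$3,454.54

Installment 1: $7,472.02 − $1,106.64 (+ $40.00 fee) → $6,365.38
Installment 2: $6,365.38 − $1,339.16 → $5,026.22
Installment 3: $5,026.22 − $1,571.68 → $3,454.54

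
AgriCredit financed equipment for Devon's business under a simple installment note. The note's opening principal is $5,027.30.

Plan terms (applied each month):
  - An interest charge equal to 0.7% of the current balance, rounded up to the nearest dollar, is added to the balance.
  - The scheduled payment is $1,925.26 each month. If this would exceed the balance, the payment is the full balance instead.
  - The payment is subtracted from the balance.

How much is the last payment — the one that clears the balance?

$1,243.78

Month 1: opening $5,027.30; interest $36.00 → $5,063.30; payment $1,925.26; balance $3,138.04
Month 2: opening $3,138.04; interest $22.00 → $3,160.04; payment $1,925.26; balance $1,234.78
Month 3: opening $1,234.78; interest $9.00 → $1,243.78; payment $1,243.78; balance $0.00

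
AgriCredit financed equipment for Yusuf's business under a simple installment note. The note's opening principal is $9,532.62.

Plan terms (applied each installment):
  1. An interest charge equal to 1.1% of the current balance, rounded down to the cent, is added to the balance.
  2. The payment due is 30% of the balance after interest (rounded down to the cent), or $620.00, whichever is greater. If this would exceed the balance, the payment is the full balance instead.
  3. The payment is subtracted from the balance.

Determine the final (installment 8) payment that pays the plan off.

$488.14

Installment 1: opening $9,532.62; interest $104.85 → $9,637.47; payment $2,891.24; balance $6,746.23
Installment 2: opening $6,746.23; interest $74.20 → $6,820.43; payment $2,046.12; balance $4,774.31
Installment 3: opening $4,774.31; interest $52.51 → $4,826.82; payment $1,448.04; balance $3,378.78
Installment 4: opening $3,378.78; interest $37.16 → $3,415.94; payment $1,024.78; balance $2,391.16
Installment 5: opening $2,391.16; interest $26.30 → $2,417.46; payment $725.23; balance $1,692.23
Installment 6: opening $1,692.23; interest $18.61 → $1,710.84; payment $620.00; balance $1,090.84
Installment 7: opening $1,090.84; interest $11.99 → $1,102.83; payment $620.00; balance $482.83
Installment 8: opening $482.83; interest $5.31 → $488.14; payment $488.14; balance $0.00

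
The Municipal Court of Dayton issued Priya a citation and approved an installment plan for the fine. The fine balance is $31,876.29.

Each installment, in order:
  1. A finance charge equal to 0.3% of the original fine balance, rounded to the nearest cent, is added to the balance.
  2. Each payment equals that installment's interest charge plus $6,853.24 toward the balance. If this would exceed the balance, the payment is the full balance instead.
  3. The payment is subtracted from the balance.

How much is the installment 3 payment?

$6,948.87

Installment 1: opening $31,876.29; interest $95.63 → $31,971.92; payment $6,948.87; balance $25,023.05
Installment 2: opening $25,023.05; interest $95.63 → $25,118.68; payment $6,948.87; balance $18,169.81
Installment 3: opening $18,169.81; interest $95.63 → $18,265.44; payment $6,948.87; balance $11,316.57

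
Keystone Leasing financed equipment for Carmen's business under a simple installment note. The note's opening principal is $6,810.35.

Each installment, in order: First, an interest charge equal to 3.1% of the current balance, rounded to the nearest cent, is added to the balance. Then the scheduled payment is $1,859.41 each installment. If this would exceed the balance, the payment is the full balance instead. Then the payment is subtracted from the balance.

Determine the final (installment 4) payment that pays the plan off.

$1,763.63

Installment 1: opening $6,810.35; interest $211.12 → $7,021.47; payment $1,859.41; balance $5,162.06
Installment 2: opening $5,162.06; interest $160.02 → $5,322.08; payment $1,859.41; balance $3,462.67
Installment 3: opening $3,462.67; interest $107.34 → $3,570.01; payment $1,859.41; balance $1,710.60
Installment 4: opening $1,710.60; interest $53.03 → $1,763.63; payment $1,763.63; balance $0.00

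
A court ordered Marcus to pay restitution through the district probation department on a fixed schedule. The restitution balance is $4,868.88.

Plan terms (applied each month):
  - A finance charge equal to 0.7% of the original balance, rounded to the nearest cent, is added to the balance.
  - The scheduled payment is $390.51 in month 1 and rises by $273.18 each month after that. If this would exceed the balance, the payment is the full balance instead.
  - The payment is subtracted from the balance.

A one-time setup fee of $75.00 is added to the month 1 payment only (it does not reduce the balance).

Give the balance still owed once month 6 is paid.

Month 1: $4,868.88 +$34.08 interest = $4,902.96; pay $390.51 (+ $75.00 fee) → $4,512.45
Month 2: $4,512.45 +$34.08 interest = $4,546.53; pay $663.69 → $3,882.84
Month 3: $3,882.84 +$34.08 interest = $3,916.92; pay $936.87 → $2,980.05
Month 4: $2,980.05 +$34.08 interest = $3,014.13; pay $1,210.05 → $1,804.08
Month 5: $1,804.08 +$34.08 interest = $1,838.16; pay $1,483.23 → $354.93
Month 6: $354.93 +$34.08 interest = $389.01; pay $389.01 → $0.00

$0.00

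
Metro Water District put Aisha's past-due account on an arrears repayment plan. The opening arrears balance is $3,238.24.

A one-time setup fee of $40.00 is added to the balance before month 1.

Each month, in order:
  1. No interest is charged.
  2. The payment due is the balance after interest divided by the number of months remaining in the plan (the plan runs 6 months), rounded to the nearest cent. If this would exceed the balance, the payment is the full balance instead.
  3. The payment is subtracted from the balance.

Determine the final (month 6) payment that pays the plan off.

$546.37

# | Opening | Payment | End bal
1 | $3,278.24 | $546.37 | $2,731.87
2 | $2,731.87 | $546.37 | $2,185.50
3 | $2,185.50 | $546.38 | $1,639.12
4 | $1,639.12 | $546.37 | $1,092.75
5 | $1,092.75 | $546.38 | $546.37
6 | $546.37 | $546.37 | $0.00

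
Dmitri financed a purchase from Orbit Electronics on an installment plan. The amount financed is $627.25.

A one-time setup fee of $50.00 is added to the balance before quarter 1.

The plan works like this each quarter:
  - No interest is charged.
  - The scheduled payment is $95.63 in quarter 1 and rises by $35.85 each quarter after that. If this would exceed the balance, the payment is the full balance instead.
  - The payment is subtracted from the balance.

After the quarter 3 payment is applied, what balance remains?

Quarter 1: opening $677.25; payment $95.63; balance $581.62
Quarter 2: opening $581.62; payment $131.48; balance $450.14
Quarter 3: opening $450.14; payment $167.33; balance $282.81

$282.81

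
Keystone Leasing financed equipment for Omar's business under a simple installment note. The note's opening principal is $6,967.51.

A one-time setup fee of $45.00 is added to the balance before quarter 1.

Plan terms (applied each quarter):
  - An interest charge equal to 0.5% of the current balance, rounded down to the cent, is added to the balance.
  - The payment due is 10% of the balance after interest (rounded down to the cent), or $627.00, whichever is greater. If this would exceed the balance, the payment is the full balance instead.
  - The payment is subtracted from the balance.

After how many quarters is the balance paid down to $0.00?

12

# | Opening | Interest | Payment | End bal
1 | $7,012.51 | $35.06 | $704.75 | $6,342.82
2 | $6,342.82 | $31.71 | $637.45 | $5,737.08
3 | $5,737.08 | $28.68 | $627.00 | $5,138.76
4 | $5,138.76 | $25.69 | $627.00 | $4,537.45
5 | $4,537.45 | $22.68 | $627.00 | $3,933.13
6 | $3,933.13 | $19.66 | $627.00 | $3,325.79
7 | $3,325.79 | $16.62 | $627.00 | $2,715.41
8 | $2,715.41 | $13.57 | $627.00 | $2,101.98
9 | $2,101.98 | $10.50 | $627.00 | $1,485.48
10 | $1,485.48 | $7.42 | $627.00 | $865.90
11 | $865.90 | $4.32 | $627.00 | $243.22
12 | $243.22 | $1.21 | $244.43 | $0.00
Balance reaches $0.00 in quarter 12.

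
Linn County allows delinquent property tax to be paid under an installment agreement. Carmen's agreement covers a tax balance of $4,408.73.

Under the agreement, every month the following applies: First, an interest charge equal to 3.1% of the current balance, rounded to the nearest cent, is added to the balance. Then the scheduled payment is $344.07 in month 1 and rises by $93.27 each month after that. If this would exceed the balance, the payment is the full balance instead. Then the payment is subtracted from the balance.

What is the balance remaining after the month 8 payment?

Month 1: opening $4,408.73; interest $136.67 → $4,545.40; payment $344.07; balance $4,201.33
Month 2: opening $4,201.33; interest $130.24 → $4,331.57; payment $437.34; balance $3,894.23
Month 3: opening $3,894.23; interest $120.72 → $4,014.95; payment $530.61; balance $3,484.34
Month 4: opening $3,484.34; interest $108.01 → $3,592.35; payment $623.88; balance $2,968.47
Month 5: opening $2,968.47; interest $92.02 → $3,060.49; payment $717.15; balance $2,343.34
Month 6: opening $2,343.34; interest $72.64 → $2,415.98; payment $810.42; balance $1,605.56
Month 7: opening $1,605.56; interest $49.77 → $1,655.33; payment $903.69; balance $751.64
Month 8: opening $751.64; interest $23.30 → $774.94; payment $774.94; balance $0.00

$0.00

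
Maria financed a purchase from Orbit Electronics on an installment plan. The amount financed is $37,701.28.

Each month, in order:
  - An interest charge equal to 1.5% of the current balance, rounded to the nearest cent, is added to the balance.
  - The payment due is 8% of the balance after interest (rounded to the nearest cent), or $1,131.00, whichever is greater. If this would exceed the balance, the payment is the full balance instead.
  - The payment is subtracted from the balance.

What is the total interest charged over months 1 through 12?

$4,787.36

Month 1: $37,701.28 +$565.52 interest = $38,266.80; pay $3,061.34 → $35,205.46
Month 2: $35,205.46 +$528.08 interest = $35,733.54; pay $2,858.68 → $32,874.86
Month 3: $32,874.86 +$493.12 interest = $33,367.98; pay $2,669.44 → $30,698.54
Month 4: $30,698.54 +$460.48 interest = $31,159.02; pay $2,492.72 → $28,666.30
Month 5: $28,666.30 +$429.99 interest = $29,096.29; pay $2,327.70 → $26,768.59
Month 6: $26,768.59 +$401.53 interest = $27,170.12; pay $2,173.61 → $24,996.51
Month 7: $24,996.51 +$374.95 interest = $25,371.46; pay $2,029.72 → $23,341.74
Month 8: $23,341.74 +$350.13 interest = $23,691.87; pay $1,895.35 → $21,796.52
Month 9: $21,796.52 +$326.95 interest = $22,123.47; pay $1,769.88 → $20,353.59
Month 10: $20,353.59 +$305.30 interest = $20,658.89; pay $1,652.71 → $19,006.18
Month 11: $19,006.18 +$285.09 interest = $19,291.27; pay $1,543.30 → $17,747.97
Month 12: $17,747.97 +$266.22 interest = $18,014.19; pay $1,441.14 → $16,573.05
Total interest: $565.52 + $528.08 + $493.12 + $460.48 + $429.99 + $401.53 + $374.95 + $350.13 + $326.95 + $305.30 + $285.09 + $266.22 = $4,787.36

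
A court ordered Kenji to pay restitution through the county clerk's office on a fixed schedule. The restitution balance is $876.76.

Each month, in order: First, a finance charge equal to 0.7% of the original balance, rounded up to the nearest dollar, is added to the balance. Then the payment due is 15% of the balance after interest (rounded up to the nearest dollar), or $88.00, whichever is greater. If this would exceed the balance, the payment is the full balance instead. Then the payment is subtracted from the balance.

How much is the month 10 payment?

# | Opening | Interest | Payment | End bal
1 | $876.76 | $7.00 | $133.00 | $750.76
2 | $750.76 | $7.00 | $114.00 | $643.76
3 | $643.76 | $7.00 | $98.00 | $552.76
4 | $552.76 | $7.00 | $88.00 | $471.76
5 | $471.76 | $7.00 | $88.00 | $390.76
6 | $390.76 | $7.00 | $88.00 | $309.76
7 | $309.76 | $7.00 | $88.00 | $228.76
8 | $228.76 | $7.00 | $88.00 | $147.76
9 | $147.76 | $7.00 | $88.00 | $66.76
10 | $66.76 | $7.00 | $73.76 | $0.00

$73.76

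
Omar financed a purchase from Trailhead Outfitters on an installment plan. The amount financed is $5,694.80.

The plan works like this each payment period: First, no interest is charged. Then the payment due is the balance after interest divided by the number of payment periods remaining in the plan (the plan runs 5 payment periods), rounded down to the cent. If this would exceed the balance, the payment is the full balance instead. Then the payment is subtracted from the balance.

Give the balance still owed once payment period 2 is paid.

$3,416.88

# | Opening | Payment | End bal
1 | $5,694.80 | $1,138.96 | $4,555.84
2 | $4,555.84 | $1,138.96 | $3,416.88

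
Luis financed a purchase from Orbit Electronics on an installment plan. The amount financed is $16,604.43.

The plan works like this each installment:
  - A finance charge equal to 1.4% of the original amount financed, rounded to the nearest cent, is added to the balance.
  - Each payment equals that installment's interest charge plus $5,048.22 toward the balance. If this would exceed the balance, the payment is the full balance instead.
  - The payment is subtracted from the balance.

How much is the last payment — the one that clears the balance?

$1,692.23

# | Opening | Interest | Payment | End bal
1 | $16,604.43 | $232.46 | $5,280.68 | $11,556.21
2 | $11,556.21 | $232.46 | $5,280.68 | $6,507.99
3 | $6,507.99 | $232.46 | $5,280.68 | $1,459.77
4 | $1,459.77 | $232.46 | $1,692.23 | $0.00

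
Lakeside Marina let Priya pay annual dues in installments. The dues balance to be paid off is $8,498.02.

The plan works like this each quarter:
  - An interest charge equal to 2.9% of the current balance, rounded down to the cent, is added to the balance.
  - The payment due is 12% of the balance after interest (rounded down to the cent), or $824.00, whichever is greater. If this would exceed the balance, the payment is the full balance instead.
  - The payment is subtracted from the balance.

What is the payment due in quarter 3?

# | Opening | Interest | Payment | End bal
1 | $8,498.02 | $246.44 | $1,049.33 | $7,695.13
2 | $7,695.13 | $223.15 | $950.19 | $6,968.09
3 | $6,968.09 | $202.07 | $860.41 | $6,309.75

$860.41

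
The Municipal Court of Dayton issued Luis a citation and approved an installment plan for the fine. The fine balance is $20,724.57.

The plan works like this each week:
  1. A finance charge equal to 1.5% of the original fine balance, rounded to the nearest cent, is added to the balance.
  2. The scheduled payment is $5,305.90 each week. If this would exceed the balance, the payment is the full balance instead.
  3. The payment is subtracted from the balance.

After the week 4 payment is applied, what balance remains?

$744.45

Week 1: opening $20,724.57; interest $310.87 → $21,035.44; payment $5,305.90; balance $15,729.54
Week 2: opening $15,729.54; interest $310.87 → $16,040.41; payment $5,305.90; balance $10,734.51
Week 3: opening $10,734.51; interest $310.87 → $11,045.38; payment $5,305.90; balance $5,739.48
Week 4: opening $5,739.48; interest $310.87 → $6,050.35; payment $5,305.90; balance $744.45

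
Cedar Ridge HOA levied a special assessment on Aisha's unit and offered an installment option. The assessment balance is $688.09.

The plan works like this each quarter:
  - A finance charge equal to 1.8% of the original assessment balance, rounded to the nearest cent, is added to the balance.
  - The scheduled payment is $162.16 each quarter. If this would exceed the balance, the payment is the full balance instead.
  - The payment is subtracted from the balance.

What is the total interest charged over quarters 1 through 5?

Quarter 1: opening $688.09; interest $12.39 → $700.48; payment $162.16; balance $538.32
Quarter 2: opening $538.32; interest $12.39 → $550.71; payment $162.16; balance $388.55
Quarter 3: opening $388.55; interest $12.39 → $400.94; payment $162.16; balance $238.78
Quarter 4: opening $238.78; interest $12.39 → $251.17; payment $162.16; balance $89.01
Quarter 5: opening $89.01; interest $12.39 → $101.40; payment $101.40; balance $0.00
Total interest: $12.39 + $12.39 + $12.39 + $12.39 + $12.39 = $61.95

$61.95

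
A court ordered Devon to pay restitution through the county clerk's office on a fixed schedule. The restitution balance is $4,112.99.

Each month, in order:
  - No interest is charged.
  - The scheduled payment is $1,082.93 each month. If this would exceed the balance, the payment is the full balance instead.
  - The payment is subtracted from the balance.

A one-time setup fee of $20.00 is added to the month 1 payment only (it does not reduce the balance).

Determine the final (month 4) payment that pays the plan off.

Month 1: $4,112.99 − $1,082.93 (+ $20.00 fee) → $3,030.06
Month 2: $3,030.06 − $1,082.93 → $1,947.13
Month 3: $1,947.13 − $1,082.93 → $864.20
Month 4: $864.20 − $864.20 → $0.00

$864.20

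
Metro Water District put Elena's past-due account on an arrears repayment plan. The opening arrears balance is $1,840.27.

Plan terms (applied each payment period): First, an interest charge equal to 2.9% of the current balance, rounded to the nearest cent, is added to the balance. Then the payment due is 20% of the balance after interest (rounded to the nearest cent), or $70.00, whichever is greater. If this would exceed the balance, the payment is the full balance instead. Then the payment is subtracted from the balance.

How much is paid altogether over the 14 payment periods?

Payment period 1: opening $1,840.27; interest $53.37 → $1,893.64; payment $378.73; balance $1,514.91
Payment period 2: opening $1,514.91; interest $43.93 → $1,558.84; payment $311.77; balance $1,247.07
Payment period 3: opening $1,247.07; interest $36.17 → $1,283.24; payment $256.65; balance $1,026.59
Payment period 4: opening $1,026.59; interest $29.77 → $1,056.36; payment $211.27; balance $845.09
Payment period 5: opening $845.09; interest $24.51 → $869.60; payment $173.92; balance $695.68
Payment period 6: opening $695.68; interest $20.17 → $715.85; payment $143.17; balance $572.68
Payment period 7: opening $572.68; interest $16.61 → $589.29; payment $117.86; balance $471.43
Payment period 8: opening $471.43; interest $13.67 → $485.10; payment $97.02; balance $388.08
Payment period 9: opening $388.08; interest $11.25 → $399.33; payment $79.87; balance $319.46
Payment period 10: opening $319.46; interest $9.26 → $328.72; payment $70.00; balance $258.72
Payment period 11: opening $258.72; interest $7.50 → $266.22; payment $70.00; balance $196.22
Payment period 12: opening $196.22; interest $5.69 → $201.91; payment $70.00; balance $131.91
Payment period 13: opening $131.91; interest $3.83 → $135.74; payment $70.00; balance $65.74
Payment period 14: opening $65.74; interest $1.91 → $67.65; payment $67.65; balance $0.00
Total paid: $2,117.91

$2,117.91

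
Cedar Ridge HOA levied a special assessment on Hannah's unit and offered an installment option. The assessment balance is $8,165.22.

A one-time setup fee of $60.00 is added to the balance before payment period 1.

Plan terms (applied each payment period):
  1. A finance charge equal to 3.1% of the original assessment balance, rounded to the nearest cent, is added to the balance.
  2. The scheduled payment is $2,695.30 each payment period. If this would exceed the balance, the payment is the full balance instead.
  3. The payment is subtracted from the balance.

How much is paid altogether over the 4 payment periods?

$9,237.70

Payment period 1: opening $8,225.22; interest $253.12 → $8,478.34; payment $2,695.30; balance $5,783.04
Payment period 2: opening $5,783.04; interest $253.12 → $6,036.16; payment $2,695.30; balance $3,340.86
Payment period 3: opening $3,340.86; interest $253.12 → $3,593.98; payment $2,695.30; balance $898.68
Payment period 4: opening $898.68; interest $253.12 → $1,151.80; payment $1,151.80; balance $0.00
Total paid: $9,237.70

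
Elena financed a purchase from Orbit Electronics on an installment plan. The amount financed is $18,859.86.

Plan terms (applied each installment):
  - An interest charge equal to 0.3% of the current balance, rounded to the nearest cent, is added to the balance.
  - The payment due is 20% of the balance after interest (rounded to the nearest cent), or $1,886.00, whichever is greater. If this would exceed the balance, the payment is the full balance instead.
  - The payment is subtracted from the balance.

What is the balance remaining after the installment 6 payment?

$4,087.44

Installment 1: opening $18,859.86; interest $56.58 → $18,916.44; payment $3,783.29; balance $15,133.15
Installment 2: opening $15,133.15; interest $45.40 → $15,178.55; payment $3,035.71; balance $12,142.84
Installment 3: opening $12,142.84; interest $36.43 → $12,179.27; payment $2,435.85; balance $9,743.42
Installment 4: opening $9,743.42; interest $29.23 → $9,772.65; payment $1,954.53; balance $7,818.12
Installment 5: opening $7,818.12; interest $23.45 → $7,841.57; payment $1,886.00; balance $5,955.57
Installment 6: opening $5,955.57; interest $17.87 → $5,973.44; payment $1,886.00; balance $4,087.44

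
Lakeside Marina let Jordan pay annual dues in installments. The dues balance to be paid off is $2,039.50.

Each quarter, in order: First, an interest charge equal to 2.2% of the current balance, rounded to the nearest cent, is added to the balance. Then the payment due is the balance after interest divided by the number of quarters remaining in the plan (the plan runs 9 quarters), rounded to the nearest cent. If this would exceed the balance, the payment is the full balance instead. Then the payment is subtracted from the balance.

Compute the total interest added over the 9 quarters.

Quarter 1: opening $2,039.50; interest $44.87 → $2,084.37; payment $231.60; balance $1,852.77
Quarter 2: opening $1,852.77; interest $40.76 → $1,893.53; payment $236.69; balance $1,656.84
Quarter 3: opening $1,656.84; interest $36.45 → $1,693.29; payment $241.90; balance $1,451.39
Quarter 4: opening $1,451.39; interest $31.93 → $1,483.32; payment $247.22; balance $1,236.10
Quarter 5: opening $1,236.10; interest $27.19 → $1,263.29; payment $252.66; balance $1,010.63
Quarter 6: opening $1,010.63; interest $22.23 → $1,032.86; payment $258.22; balance $774.64
Quarter 7: opening $774.64; interest $17.04 → $791.68; payment $263.89; balance $527.79
Quarter 8: opening $527.79; interest $11.61 → $539.40; payment $269.70; balance $269.70
Quarter 9: opening $269.70; interest $5.93 → $275.63; payment $275.63; balance $0.00
Total interest: $44.87 + $40.76 + $36.45 + $31.93 + $27.19 + $22.23 + $17.04 + $11.61 + $5.93 = $238.01

$238.01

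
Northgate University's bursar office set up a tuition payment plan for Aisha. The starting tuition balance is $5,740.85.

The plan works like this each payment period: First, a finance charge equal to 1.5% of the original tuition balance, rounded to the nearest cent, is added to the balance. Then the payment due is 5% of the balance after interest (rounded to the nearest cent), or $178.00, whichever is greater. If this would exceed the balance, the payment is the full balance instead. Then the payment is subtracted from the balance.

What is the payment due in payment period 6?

$244.92

# | Opening | Interest | Payment | End bal
1 | $5,740.85 | $86.11 | $291.35 | $5,535.61
2 | $5,535.61 | $86.11 | $281.09 | $5,340.63
3 | $5,340.63 | $86.11 | $271.34 | $5,155.40
4 | $5,155.40 | $86.11 | $262.08 | $4,979.43
5 | $4,979.43 | $86.11 | $253.28 | $4,812.26
6 | $4,812.26 | $86.11 | $244.92 | $4,653.45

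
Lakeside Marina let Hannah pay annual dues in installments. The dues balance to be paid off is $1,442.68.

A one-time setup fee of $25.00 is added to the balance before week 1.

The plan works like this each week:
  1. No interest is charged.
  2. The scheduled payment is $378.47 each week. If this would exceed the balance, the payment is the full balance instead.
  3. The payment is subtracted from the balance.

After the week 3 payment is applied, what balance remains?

Week 1: opening $1,467.68; payment $378.47; balance $1,089.21
Week 2: opening $1,089.21; payment $378.47; balance $710.74
Week 3: opening $710.74; payment $378.47; balance $332.27

$332.27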